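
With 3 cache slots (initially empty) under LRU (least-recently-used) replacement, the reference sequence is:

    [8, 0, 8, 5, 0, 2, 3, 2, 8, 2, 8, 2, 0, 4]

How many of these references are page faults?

8: miss, frames [8]
0: miss, frames [8, 0]
8: hit
5: miss, frames [0, 8, 5]
0: hit
2: miss, evict 8, frames [5, 0, 2]
3: miss, evict 5, frames [0, 2, 3]
2: hit
8: miss, evict 0, frames [3, 2, 8]
2: hit
8: hit
2: hit
0: miss, evict 3, frames [8, 2, 0]
4: miss, evict 8, frames [2, 0, 4]
Page faults: 8.

8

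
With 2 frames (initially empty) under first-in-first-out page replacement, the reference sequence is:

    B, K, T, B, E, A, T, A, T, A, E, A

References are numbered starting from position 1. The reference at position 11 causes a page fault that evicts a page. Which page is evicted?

A

pos 1: B: miss, frames (B)
pos 2: K: miss, frames (B K)
pos 3: T: miss, evict B, frames (K T)
pos 4: B: miss, evict K, frames (T B)
pos 5: E: miss, evict T, frames (B E)
pos 6: A: miss, evict B, frames (E A)
pos 7: T: miss, evict E, frames (A T)
pos 8: A: hit
pos 9: T: hit
pos 10: A: hit
pos 11: E: miss, evict A, frames (T E)
At position 11, page A is evicted.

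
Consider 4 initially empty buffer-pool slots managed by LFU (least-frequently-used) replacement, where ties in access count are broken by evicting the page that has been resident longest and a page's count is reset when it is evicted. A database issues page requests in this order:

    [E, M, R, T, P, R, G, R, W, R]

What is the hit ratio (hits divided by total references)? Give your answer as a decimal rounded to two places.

0.30

E: miss, frames [E]
M: miss, frames [E, M]
R: miss, frames [E, M, R]
T: miss, frames [E, M, R, T]
P: miss, evict E, frames [M, R, T, P]
R: hit
G: miss, evict M, frames [R, T, P, G]
R: hit
W: miss, evict T, frames [R, P, G, W]
R: hit
Hits: 3 of 10 references → 3/10 = 0.3000.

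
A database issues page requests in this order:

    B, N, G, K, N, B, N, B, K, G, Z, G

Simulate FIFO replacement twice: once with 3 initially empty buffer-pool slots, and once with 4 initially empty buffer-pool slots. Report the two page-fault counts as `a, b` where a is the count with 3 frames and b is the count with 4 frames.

8, 5

3 frames: F F F F . F F . . F F . → 8 faults.
4 frames: F F F F . . . . . . F . → 5 faults.
5 < 8: adding a frame reduced faults, as is typical.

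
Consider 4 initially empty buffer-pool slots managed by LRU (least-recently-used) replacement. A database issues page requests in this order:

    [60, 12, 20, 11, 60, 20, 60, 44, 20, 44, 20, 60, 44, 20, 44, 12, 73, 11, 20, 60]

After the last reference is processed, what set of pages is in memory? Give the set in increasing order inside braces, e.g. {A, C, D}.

{11, 20, 60, 73}

60: fault, frames {60}
12: fault, frames {60,12}
20: fault, frames {60,12,20}
11: fault, frames {60,12,20,11}
60: hit
20: hit
60: hit
44: fault, evict 12, frames {11,20,60,44}
20: hit
44: hit
20: hit
60: hit
44: hit
20: hit
44: hit
12: fault, evict 11, frames {60,20,44,12}
73: fault, evict 60, frames {20,44,12,73}
11: fault, evict 20, frames {44,12,73,11}
20: fault, evict 44, frames {12,73,11,20}
60: fault, evict 12, frames {73,11,20,60}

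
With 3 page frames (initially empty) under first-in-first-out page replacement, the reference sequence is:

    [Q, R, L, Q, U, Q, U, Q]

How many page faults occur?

Q: miss, frames {Q}
R: miss, frames {Q,R}
L: miss, frames {Q,R,L}
Q: hit
U: miss, evict Q, frames {R,L,U}
Q: miss, evict R, frames {L,U,Q}
U: hit
Q: hit
Page faults: 5.

5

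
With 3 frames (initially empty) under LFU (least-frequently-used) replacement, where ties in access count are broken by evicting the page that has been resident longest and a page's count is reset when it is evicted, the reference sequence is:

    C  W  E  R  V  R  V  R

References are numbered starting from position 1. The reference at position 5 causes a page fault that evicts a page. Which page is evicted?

pos 1: C: fault, frames (C)
pos 2: W: fault, frames (C W)
pos 3: E: fault, frames (C W E)
pos 4: R: fault, evict C, frames (W E R)
pos 5: V: fault, evict W, frames (E R V)
At position 5, page W is evicted.

W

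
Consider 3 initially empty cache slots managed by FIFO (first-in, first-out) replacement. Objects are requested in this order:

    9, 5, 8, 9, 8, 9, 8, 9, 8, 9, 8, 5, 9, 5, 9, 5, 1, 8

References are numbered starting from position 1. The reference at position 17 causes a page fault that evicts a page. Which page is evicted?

9

pos 1: 9: miss, frames {9}
pos 2: 5: miss, frames {9,5}
pos 3: 8: miss, frames {9,5,8}
pos 4: 9: hit
pos 5: 8: hit
pos 6: 9: hit
pos 7: 8: hit
pos 8: 9: hit
pos 9: 8: hit
pos 10: 9: hit
pos 11: 8: hit
pos 12: 5: hit
pos 13: 9: hit
pos 14: 5: hit
pos 15: 9: hit
pos 16: 5: hit
pos 17: 1: miss, evict 9, frames {5,8,1}
At position 17, page 9 is evicted.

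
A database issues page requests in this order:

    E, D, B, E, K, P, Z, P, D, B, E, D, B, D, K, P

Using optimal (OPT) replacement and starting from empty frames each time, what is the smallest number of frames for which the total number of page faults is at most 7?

f=1: 16 faults
f=2: 12 faults
f=3: 10 faults
f=4: 8 faults
f=5: 7 faults
f=6: 6 faults
Smallest f with faults ≤ 7 is 5.

5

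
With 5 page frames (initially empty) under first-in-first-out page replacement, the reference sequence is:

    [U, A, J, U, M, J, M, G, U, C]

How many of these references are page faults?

U → fault, frames [U]
A → fault, frames [U, A]
J → fault, frames [U, A, J]
U → hit
M → fault, frames [U, A, J, M]
J → hit
M → hit
G → fault, frames [U, A, J, M, G]
U → hit
C → fault, evict U, frames [A, J, M, G, C]
Page faults: 6.

6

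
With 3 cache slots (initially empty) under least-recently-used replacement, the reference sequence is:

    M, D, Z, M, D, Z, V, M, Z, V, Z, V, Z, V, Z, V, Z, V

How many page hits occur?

M → miss, frames (M)
D → miss, frames (M D)
Z → miss, frames (M D Z)
M → hit
D → hit
Z → hit
V → miss, evict M, frames (D Z V)
M → miss, evict D, frames (Z V M)
Z → hit
V → hit
Z → hit
V → hit
Z → hit
V → hit
Z → hit
V → hit
Z → hit
V → hit
Hits: 13.

13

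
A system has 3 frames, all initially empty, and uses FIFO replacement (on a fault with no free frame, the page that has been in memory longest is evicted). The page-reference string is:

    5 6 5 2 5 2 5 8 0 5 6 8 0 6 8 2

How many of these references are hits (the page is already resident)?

5 → fault, frames [5]
6 → fault, frames [5, 6]
5 → hit
2 → fault, frames [5, 6, 2]
5 → hit
2 → hit
5 → hit
8 → fault, evict 5, frames [6, 2, 8]
0 → fault, evict 6, frames [2, 8, 0]
5 → fault, evict 2, frames [8, 0, 5]
6 → fault, evict 8, frames [0, 5, 6]
8 → fault, evict 0, frames [5, 6, 8]
0 → fault, evict 5, frames [6, 8, 0]
6 → hit
8 → hit
2 → fault, evict 6, frames [8, 0, 2]
Hits: 6.

6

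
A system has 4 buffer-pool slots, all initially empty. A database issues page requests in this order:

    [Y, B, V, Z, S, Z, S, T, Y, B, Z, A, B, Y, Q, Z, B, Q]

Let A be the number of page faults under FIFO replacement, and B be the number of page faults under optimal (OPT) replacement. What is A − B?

Under FIFO: F F F F F . . F F F F F . . F . . . → 11 faults.
Under OPT: F F F F F . . F . . . F . . F . . . → 8 faults.
A − B = 11 − 8 = 3.

3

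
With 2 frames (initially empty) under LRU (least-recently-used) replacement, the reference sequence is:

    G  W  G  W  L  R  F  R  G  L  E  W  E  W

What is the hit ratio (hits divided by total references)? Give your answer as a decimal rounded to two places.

G: miss, frames (G)
W: miss, frames (G W)
G: hit
W: hit
L: miss, evict G, frames (W L)
R: miss, evict W, frames (L R)
F: miss, evict L, frames (R F)
R: hit
G: miss, evict F, frames (R G)
L: miss, evict R, frames (G L)
E: miss, evict G, frames (L E)
W: miss, evict L, frames (E W)
E: hit
W: hit
Hits: 5 of 14 references → 5/14 = 0.3571.

0.36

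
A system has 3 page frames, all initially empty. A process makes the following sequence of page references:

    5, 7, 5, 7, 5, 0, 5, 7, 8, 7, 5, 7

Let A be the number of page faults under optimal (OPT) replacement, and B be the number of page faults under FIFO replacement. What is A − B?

Under OPT: F F . . . F . . F . . . → 4 faults.
Under FIFO: F F . . . F . . F . F F → 6 faults.
A − B = 4 − 6 = -2.

-2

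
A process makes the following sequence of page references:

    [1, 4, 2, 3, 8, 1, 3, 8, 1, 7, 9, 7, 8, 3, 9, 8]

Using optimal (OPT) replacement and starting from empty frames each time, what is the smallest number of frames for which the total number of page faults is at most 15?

f=1: 16 faults
f=2: 12 faults
f=3: 8 faults
f=4: 7 faults
f=5: 7 faults
f=6: 7 faults
f=7: 7 faults
Smallest f with faults ≤ 15 is 2.

2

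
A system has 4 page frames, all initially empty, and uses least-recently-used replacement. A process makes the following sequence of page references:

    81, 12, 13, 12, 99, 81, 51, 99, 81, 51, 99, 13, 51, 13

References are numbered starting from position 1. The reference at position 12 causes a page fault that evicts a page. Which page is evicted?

pos 1: 81: miss, frames (81)
pos 2: 12: miss, frames (81 12)
pos 3: 13: miss, frames (81 12 13)
pos 4: 12: hit
pos 5: 99: miss, frames (81 13 12 99)
pos 6: 81: hit
pos 7: 51: miss, evict 13, frames (12 99 81 51)
pos 8: 99: hit
pos 9: 81: hit
pos 10: 51: hit
pos 11: 99: hit
pos 12: 13: miss, evict 12, frames (81 51 99 13)
At position 12, page 12 is evicted.

12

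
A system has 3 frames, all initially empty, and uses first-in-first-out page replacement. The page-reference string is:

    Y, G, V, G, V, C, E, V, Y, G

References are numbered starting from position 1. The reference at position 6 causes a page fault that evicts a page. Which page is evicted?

Y

pos 1: Y → fault, frames {Y}
pos 2: G → fault, frames {Y,G}
pos 3: V → fault, frames {Y,G,V}
pos 4: G → hit
pos 5: V → hit
pos 6: C → fault, evict Y, frames {G,V,C}
At position 6, page Y is evicted.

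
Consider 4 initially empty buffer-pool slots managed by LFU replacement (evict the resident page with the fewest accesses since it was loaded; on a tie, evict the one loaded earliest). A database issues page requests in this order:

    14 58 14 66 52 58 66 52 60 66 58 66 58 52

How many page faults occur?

5

14 -> miss, frames {14}
58 -> miss, frames {14,58}
14 -> hit
66 -> miss, frames {14,58,66}
52 -> miss, frames {14,58,66,52}
58 -> hit
66 -> hit
52 -> hit
60 -> miss, evict 14, frames {58,66,52,60}
66 -> hit
58 -> hit
66 -> hit
58 -> hit
52 -> hit
Page faults: 5.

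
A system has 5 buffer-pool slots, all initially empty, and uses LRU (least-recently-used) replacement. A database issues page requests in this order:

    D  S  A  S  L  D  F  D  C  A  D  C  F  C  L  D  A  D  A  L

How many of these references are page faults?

7

D -> fault, frames [D]
S -> fault, frames [D, S]
A -> fault, frames [D, S, A]
S -> hit
L -> fault, frames [D, A, S, L]
D -> hit
F -> fault, frames [A, S, L, D, F]
D -> hit
C -> fault, evict A, frames [S, L, F, D, C]
A -> fault, evict S, frames [L, F, D, C, A]
D -> hit
C -> hit
F -> hit
C -> hit
L -> hit
D -> hit
A -> hit
D -> hit
A -> hit
L -> hit
Page faults: 7.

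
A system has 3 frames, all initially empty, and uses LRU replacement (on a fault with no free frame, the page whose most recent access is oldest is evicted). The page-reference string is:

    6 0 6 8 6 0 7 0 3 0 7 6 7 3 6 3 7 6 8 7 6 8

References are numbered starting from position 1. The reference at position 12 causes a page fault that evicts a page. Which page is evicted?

3

pos 1: 6 → miss, frames [6]
pos 2: 0 → miss, frames [6, 0]
pos 3: 6 → hit
pos 4: 8 → miss, frames [0, 6, 8]
pos 5: 6 → hit
pos 6: 0 → hit
pos 7: 7 → miss, evict 8, frames [6, 0, 7]
pos 8: 0 → hit
pos 9: 3 → miss, evict 6, frames [7, 0, 3]
pos 10: 0 → hit
pos 11: 7 → hit
pos 12: 6 → miss, evict 3, frames [0, 7, 6]
At position 12, page 3 is evicted.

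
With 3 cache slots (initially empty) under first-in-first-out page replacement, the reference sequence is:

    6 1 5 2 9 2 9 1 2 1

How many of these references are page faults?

6

6 -> fault, frames {6}
1 -> fault, frames {6,1}
5 -> fault, frames {6,1,5}
2 -> fault, evict 6, frames {1,5,2}
9 -> fault, evict 1, frames {5,2,9}
2 -> hit
9 -> hit
1 -> fault, evict 5, frames {2,9,1}
2 -> hit
1 -> hit
Page faults: 6.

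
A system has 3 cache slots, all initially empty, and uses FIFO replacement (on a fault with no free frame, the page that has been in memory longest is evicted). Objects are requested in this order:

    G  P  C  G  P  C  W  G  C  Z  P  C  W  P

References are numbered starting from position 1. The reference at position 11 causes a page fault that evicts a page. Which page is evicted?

W

pos 1: G → fault, frames {G}
pos 2: P → fault, frames {G,P}
pos 3: C → fault, frames {G,P,C}
pos 4: G → hit
pos 5: P → hit
pos 6: C → hit
pos 7: W → fault, evict G, frames {P,C,W}
pos 8: G → fault, evict P, frames {C,W,G}
pos 9: C → hit
pos 10: Z → fault, evict C, frames {W,G,Z}
pos 11: P → fault, evict W, frames {G,Z,P}
At position 11, page W is evicted.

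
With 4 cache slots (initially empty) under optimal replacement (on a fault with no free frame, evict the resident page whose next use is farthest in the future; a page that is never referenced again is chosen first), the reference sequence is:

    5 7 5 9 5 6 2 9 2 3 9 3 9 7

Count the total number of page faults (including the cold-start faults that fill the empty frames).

5: miss, frames (5)
7: miss, frames (5 7)
5: hit
9: miss, frames (5 7 9)
5: hit
6: miss, frames (5 7 9 6)
2: miss, evict 6, frames (5 7 9 2)
9: hit
2: hit
3: miss, evict 2, frames (5 7 9 3)
9: hit
3: hit
9: hit
7: hit
Page faults: 6.

6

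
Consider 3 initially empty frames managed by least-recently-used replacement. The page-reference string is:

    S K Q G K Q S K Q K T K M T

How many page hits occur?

7

S -> fault, frames {S}
K -> fault, frames {S,K}
Q -> fault, frames {S,K,Q}
G -> fault, evict S, frames {K,Q,G}
K -> hit
Q -> hit
S -> fault, evict G, frames {K,Q,S}
K -> hit
Q -> hit
K -> hit
T -> fault, evict S, frames {Q,K,T}
K -> hit
M -> fault, evict Q, frames {T,K,M}
T -> hit
Hits: 7.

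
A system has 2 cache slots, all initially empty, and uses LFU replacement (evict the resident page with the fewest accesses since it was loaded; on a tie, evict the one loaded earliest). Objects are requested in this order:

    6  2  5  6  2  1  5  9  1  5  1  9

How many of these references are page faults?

11

6: miss, frames (6)
2: miss, frames (6 2)
5: miss, evict 6, frames (2 5)
6: miss, evict 2, frames (5 6)
2: miss, evict 5, frames (6 2)
1: miss, evict 6, frames (2 1)
5: miss, evict 2, frames (1 5)
9: miss, evict 1, frames (5 9)
1: miss, evict 5, frames (9 1)
5: miss, evict 9, frames (1 5)
1: hit
9: miss, evict 5, frames (1 9)
Page faults: 11.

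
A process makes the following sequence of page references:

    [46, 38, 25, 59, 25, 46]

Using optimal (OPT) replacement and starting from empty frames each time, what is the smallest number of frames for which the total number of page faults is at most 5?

2

f=1: 6 faults
f=2: 5 faults
f=3: 4 faults
f=4: 4 faults
Smallest f with faults ≤ 5 is 2.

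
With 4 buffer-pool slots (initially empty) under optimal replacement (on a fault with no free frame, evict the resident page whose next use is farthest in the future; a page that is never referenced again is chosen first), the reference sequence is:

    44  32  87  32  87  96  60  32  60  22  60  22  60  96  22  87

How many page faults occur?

6

44 → fault, frames [44]
32 → fault, frames [44, 32]
87 → fault, frames [44, 32, 87]
32 → hit
87 → hit
96 → fault, frames [44, 32, 87, 96]
60 → fault, evict 44, frames [32, 87, 96, 60]
32 → hit
60 → hit
22 → fault, evict 32, frames [87, 96, 60, 22]
60 → hit
22 → hit
60 → hit
96 → hit
22 → hit
87 → hit
Page faults: 6.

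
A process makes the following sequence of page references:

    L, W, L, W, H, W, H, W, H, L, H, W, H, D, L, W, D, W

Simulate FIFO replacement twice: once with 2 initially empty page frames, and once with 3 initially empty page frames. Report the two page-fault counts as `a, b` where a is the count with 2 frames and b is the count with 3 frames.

2 frames: F F . . F . . . . F . F F F F F F . → 10 faults.
3 frames: F F . . F . . . . . . . . F F F . . → 6 faults.
6 < 10: adding a frame reduced faults, as is typical.

10, 6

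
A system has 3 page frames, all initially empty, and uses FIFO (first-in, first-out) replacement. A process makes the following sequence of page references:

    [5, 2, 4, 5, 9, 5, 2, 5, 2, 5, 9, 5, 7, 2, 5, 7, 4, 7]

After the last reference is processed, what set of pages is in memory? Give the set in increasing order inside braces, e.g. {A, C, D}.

{2, 4, 7}

5: miss, frames [5]
2: miss, frames [5, 2]
4: miss, frames [5, 2, 4]
5: hit
9: miss, evict 5, frames [2, 4, 9]
5: miss, evict 2, frames [4, 9, 5]
2: miss, evict 4, frames [9, 5, 2]
5: hit
2: hit
5: hit
9: hit
5: hit
7: miss, evict 9, frames [5, 2, 7]
2: hit
5: hit
7: hit
4: miss, evict 5, frames [2, 7, 4]
7: hit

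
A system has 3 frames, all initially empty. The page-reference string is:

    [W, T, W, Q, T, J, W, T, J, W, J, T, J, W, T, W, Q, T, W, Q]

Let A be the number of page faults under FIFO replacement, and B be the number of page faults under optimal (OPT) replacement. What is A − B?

2

Under FIFO: F F . F . F F F . . . . . . . . F . . . → 7 faults.
Under OPT: F F . F . F . . . . . . . . . . F . . . → 5 faults.
A − B = 7 − 5 = 2.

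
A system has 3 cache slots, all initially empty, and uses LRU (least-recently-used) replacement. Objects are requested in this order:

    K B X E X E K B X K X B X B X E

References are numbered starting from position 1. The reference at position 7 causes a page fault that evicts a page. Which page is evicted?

B

pos 1: K → miss, frames {K}
pos 2: B → miss, frames {K,B}
pos 3: X → miss, frames {K,B,X}
pos 4: E → miss, evict K, frames {B,X,E}
pos 5: X → hit
pos 6: E → hit
pos 7: K → miss, evict B, frames {X,E,K}
At position 7, page B is evicted.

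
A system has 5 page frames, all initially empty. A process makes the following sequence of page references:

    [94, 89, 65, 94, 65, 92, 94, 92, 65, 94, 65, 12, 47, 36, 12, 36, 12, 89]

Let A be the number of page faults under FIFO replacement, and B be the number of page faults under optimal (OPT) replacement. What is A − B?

Under FIFO: F F F . . F . . . . . F F F . . . F → 8 faults.
Under OPT: F F F . . F . . . . . F F F . . . . → 7 faults.
A − B = 8 − 7 = 1.

1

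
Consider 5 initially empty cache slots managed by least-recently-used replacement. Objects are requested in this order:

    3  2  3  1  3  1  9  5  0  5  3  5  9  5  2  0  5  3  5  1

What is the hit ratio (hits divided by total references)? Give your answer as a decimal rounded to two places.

0.60

3: miss, frames (3)
2: miss, frames (3 2)
3: hit
1: miss, frames (2 3 1)
3: hit
1: hit
9: miss, frames (2 3 1 9)
5: miss, frames (2 3 1 9 5)
0: miss, evict 2, frames (3 1 9 5 0)
5: hit
3: hit
5: hit
9: hit
5: hit
2: miss, evict 1, frames (0 3 9 5 2)
0: hit
5: hit
3: hit
5: hit
1: miss, evict 9, frames (2 0 3 5 1)
Hits: 12 of 20 references → 12/20 = 0.6000.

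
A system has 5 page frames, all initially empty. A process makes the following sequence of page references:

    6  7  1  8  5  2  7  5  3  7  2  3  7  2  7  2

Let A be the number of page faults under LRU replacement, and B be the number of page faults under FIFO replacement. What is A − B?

-1

Under LRU: F F F F F F . . F . . . . . . . → 7 faults.
Under FIFO: F F F F F F . . F F . . . . . . → 8 faults.
A − B = 7 − 8 = -1.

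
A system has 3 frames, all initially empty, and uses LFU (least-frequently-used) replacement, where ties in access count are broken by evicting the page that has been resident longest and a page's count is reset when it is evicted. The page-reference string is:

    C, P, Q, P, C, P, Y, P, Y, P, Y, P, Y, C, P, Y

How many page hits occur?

12

C: fault, frames {C}
P: fault, frames {C,P}
Q: fault, frames {C,P,Q}
P: hit
C: hit
P: hit
Y: fault, evict Q, frames {C,P,Y}
P: hit
Y: hit
P: hit
Y: hit
P: hit
Y: hit
C: hit
P: hit
Y: hit
Hits: 12.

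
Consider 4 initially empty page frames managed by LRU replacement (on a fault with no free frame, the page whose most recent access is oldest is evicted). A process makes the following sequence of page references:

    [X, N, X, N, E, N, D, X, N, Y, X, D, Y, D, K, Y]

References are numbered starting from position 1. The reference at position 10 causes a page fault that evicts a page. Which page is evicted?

pos 1: X: fault, frames {X}
pos 2: N: fault, frames {X,N}
pos 3: X: hit
pos 4: N: hit
pos 5: E: fault, frames {X,N,E}
pos 6: N: hit
pos 7: D: fault, frames {X,E,N,D}
pos 8: X: hit
pos 9: N: hit
pos 10: Y: fault, evict E, frames {D,X,N,Y}
At position 10, page E is evicted.

E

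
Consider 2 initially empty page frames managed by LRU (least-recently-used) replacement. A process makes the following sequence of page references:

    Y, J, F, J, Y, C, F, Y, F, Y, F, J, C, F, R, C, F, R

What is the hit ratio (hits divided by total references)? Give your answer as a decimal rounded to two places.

0.22

Y -> miss, frames [Y]
J -> miss, frames [Y, J]
F -> miss, evict Y, frames [J, F]
J -> hit
Y -> miss, evict F, frames [J, Y]
C -> miss, evict J, frames [Y, C]
F -> miss, evict Y, frames [C, F]
Y -> miss, evict C, frames [F, Y]
F -> hit
Y -> hit
F -> hit
J -> miss, evict Y, frames [F, J]
C -> miss, evict F, frames [J, C]
F -> miss, evict J, frames [C, F]
R -> miss, evict C, frames [F, R]
C -> miss, evict F, frames [R, C]
F -> miss, evict R, frames [C, F]
R -> miss, evict C, frames [F, R]
Hits: 4 of 18 references → 4/18 = 0.2222.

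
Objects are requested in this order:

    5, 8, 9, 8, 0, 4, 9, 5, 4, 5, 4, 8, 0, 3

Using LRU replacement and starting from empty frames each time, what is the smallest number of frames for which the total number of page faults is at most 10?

3

f=1: 14 faults
f=2: 11 faults
f=3: 10 faults
f=4: 9 faults
f=5: 6 faults
f=6: 6 faults
Smallest f with faults ≤ 10 is 3.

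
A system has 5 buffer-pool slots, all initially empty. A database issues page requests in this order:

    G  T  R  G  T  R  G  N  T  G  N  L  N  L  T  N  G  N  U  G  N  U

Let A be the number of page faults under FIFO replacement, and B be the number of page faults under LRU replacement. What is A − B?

1

Under FIFO: F F F . . . . F . . . F . . . . . . F F . . → 7 faults.
Under LRU: F F F . . . . F . . . F . . . . . . F . . . → 6 faults.
A − B = 7 − 6 = 1.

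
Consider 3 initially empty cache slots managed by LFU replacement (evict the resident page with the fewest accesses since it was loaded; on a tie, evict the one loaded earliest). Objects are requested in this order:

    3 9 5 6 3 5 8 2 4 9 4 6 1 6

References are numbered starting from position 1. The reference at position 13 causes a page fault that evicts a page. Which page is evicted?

pos 1: 3 -> fault, frames (3)
pos 2: 9 -> fault, frames (3 9)
pos 3: 5 -> fault, frames (3 9 5)
pos 4: 6 -> fault, evict 3, frames (9 5 6)
pos 5: 3 -> fault, evict 9, frames (5 6 3)
pos 6: 5 -> hit
pos 7: 8 -> fault, evict 6, frames (5 3 8)
pos 8: 2 -> fault, evict 3, frames (5 8 2)
pos 9: 4 -> fault, evict 8, frames (5 2 4)
pos 10: 9 -> fault, evict 2, frames (5 4 9)
pos 11: 4 -> hit
pos 12: 6 -> fault, evict 9, frames (5 4 6)
pos 13: 1 -> fault, evict 6, frames (5 4 1)
At position 13, page 6 is evicted.

6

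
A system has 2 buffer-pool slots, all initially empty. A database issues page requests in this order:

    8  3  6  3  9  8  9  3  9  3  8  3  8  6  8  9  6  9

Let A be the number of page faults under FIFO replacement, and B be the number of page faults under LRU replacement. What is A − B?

Under FIFO: F F F . F F . F F . F F . F F F F . → 13 faults.
Under LRU: F F F . F F . F . . F . . F . F F . → 10 faults.
A − B = 13 − 10 = 3.

3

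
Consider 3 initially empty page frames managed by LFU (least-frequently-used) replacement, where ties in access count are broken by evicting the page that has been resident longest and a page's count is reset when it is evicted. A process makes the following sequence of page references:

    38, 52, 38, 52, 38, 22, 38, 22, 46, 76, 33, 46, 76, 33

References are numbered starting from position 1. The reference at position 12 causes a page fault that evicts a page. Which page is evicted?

33

pos 1: 38: fault, frames (38)
pos 2: 52: fault, frames (38 52)
pos 3: 38: hit
pos 4: 52: hit
pos 5: 38: hit
pos 6: 22: fault, frames (38 52 22)
pos 7: 38: hit
pos 8: 22: hit
pos 9: 46: fault, evict 52, frames (38 22 46)
pos 10: 76: fault, evict 46, frames (38 22 76)
pos 11: 33: fault, evict 76, frames (38 22 33)
pos 12: 46: fault, evict 33, frames (38 22 46)
At position 12, page 33 is evicted.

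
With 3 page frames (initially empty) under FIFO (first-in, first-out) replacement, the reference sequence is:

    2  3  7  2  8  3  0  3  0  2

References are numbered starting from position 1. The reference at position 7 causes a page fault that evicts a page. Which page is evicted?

pos 1: 2 → fault, frames {2}
pos 2: 3 → fault, frames {2,3}
pos 3: 7 → fault, frames {2,3,7}
pos 4: 2 → hit
pos 5: 8 → fault, evict 2, frames {3,7,8}
pos 6: 3 → hit
pos 7: 0 → fault, evict 3, frames {7,8,0}
At position 7, page 3 is evicted.

3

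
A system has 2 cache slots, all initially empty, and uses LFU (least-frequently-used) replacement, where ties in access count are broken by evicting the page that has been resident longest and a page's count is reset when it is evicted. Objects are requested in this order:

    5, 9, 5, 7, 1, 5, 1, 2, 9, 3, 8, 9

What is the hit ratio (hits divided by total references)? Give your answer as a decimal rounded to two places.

0.25

5 → fault, frames [5]
9 → fault, frames [5, 9]
5 → hit
7 → fault, evict 9, frames [5, 7]
1 → fault, evict 7, frames [5, 1]
5 → hit
1 → hit
2 → fault, evict 1, frames [5, 2]
9 → fault, evict 2, frames [5, 9]
3 → fault, evict 9, frames [5, 3]
8 → fault, evict 3, frames [5, 8]
9 → fault, evict 8, frames [5, 9]
Hits: 3 of 12 references → 3/12 = 0.2500.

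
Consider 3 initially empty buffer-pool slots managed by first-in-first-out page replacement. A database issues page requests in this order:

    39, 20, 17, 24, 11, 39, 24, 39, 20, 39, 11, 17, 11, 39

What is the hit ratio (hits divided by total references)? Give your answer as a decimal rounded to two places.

39: fault, frames {39}
20: fault, frames {39,20}
17: fault, frames {39,20,17}
24: fault, evict 39, frames {20,17,24}
11: fault, evict 20, frames {17,24,11}
39: fault, evict 17, frames {24,11,39}
24: hit
39: hit
20: fault, evict 24, frames {11,39,20}
39: hit
11: hit
17: fault, evict 11, frames {39,20,17}
11: fault, evict 39, frames {20,17,11}
39: fault, evict 20, frames {17,11,39}
Hits: 4 of 14 references → 4/14 = 0.2857.

0.29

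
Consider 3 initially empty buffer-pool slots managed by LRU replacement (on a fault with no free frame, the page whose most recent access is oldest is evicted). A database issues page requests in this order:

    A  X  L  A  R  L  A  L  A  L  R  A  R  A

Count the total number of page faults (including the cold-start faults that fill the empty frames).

A: fault, frames {A}
X: fault, frames {A,X}
L: fault, frames {A,X,L}
A: hit
R: fault, evict X, frames {L,A,R}
L: hit
A: hit
L: hit
A: hit
L: hit
R: hit
A: hit
R: hit
A: hit
Page faults: 4.

4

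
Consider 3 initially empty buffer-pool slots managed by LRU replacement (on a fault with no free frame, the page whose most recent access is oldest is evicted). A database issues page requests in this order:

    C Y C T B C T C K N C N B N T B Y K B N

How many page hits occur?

9

C -> miss, frames {C}
Y -> miss, frames {C,Y}
C -> hit
T -> miss, frames {Y,C,T}
B -> miss, evict Y, frames {C,T,B}
C -> hit
T -> hit
C -> hit
K -> miss, evict B, frames {T,C,K}
N -> miss, evict T, frames {C,K,N}
C -> hit
N -> hit
B -> miss, evict K, frames {C,N,B}
N -> hit
T -> miss, evict C, frames {B,N,T}
B -> hit
Y -> miss, evict N, frames {T,B,Y}
K -> miss, evict T, frames {B,Y,K}
B -> hit
N -> miss, evict Y, frames {K,B,N}
Hits: 9.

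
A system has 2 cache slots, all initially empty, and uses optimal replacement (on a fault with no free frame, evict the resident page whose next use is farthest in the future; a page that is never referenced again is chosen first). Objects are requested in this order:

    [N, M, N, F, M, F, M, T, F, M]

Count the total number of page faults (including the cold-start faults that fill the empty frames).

N -> miss, frames {N}
M -> miss, frames {N,M}
N -> hit
F -> miss, evict N, frames {M,F}
M -> hit
F -> hit
M -> hit
T -> miss, evict M, frames {F,T}
F -> hit
M -> miss, evict T, frames {F,M}
Page faults: 5.

5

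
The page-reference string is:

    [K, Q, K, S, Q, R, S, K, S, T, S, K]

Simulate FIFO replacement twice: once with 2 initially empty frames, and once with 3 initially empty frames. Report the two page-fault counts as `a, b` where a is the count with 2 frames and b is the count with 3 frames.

2 frames: F F . F . F . F F F . F → 8 faults.
3 frames: F F . F . F . F . F F . → 7 faults.
7 < 8: adding a frame reduced faults, as is typical.

8, 7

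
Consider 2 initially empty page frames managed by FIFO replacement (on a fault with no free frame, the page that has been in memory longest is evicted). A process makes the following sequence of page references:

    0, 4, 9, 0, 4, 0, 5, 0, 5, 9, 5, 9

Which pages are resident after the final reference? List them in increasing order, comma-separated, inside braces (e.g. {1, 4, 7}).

0 → miss, frames {0}
4 → miss, frames {0,4}
9 → miss, evict 0, frames {4,9}
0 → miss, evict 4, frames {9,0}
4 → miss, evict 9, frames {0,4}
0 → hit
5 → miss, evict 0, frames {4,5}
0 → miss, evict 4, frames {5,0}
5 → hit
9 → miss, evict 5, frames {0,9}
5 → miss, evict 0, frames {9,5}
9 → hit

{5, 9}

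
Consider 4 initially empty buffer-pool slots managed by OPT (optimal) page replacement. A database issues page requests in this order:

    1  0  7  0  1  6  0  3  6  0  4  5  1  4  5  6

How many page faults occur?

1 -> miss, frames [1]
0 -> miss, frames [1, 0]
7 -> miss, frames [1, 0, 7]
0 -> hit
1 -> hit
6 -> miss, frames [1, 0, 7, 6]
0 -> hit
3 -> miss, evict 7, frames [1, 0, 6, 3]
6 -> hit
0 -> hit
4 -> miss, evict 3, frames [1, 0, 6, 4]
5 -> miss, evict 0, frames [1, 6, 4, 5]
1 -> hit
4 -> hit
5 -> hit
6 -> hit
Page faults: 7.

7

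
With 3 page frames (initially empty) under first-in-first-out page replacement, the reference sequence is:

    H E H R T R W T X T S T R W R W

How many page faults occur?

H: miss, frames (H)
E: miss, frames (H E)
H: hit
R: miss, frames (H E R)
T: miss, evict H, frames (E R T)
R: hit
W: miss, evict E, frames (R T W)
T: hit
X: miss, evict R, frames (T W X)
T: hit
S: miss, evict T, frames (W X S)
T: miss, evict W, frames (X S T)
R: miss, evict X, frames (S T R)
W: miss, evict S, frames (T R W)
R: hit
W: hit
Page faults: 10.

10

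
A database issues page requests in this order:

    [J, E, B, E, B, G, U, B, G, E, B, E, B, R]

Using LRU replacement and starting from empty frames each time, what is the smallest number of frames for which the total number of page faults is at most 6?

f=1: 14 faults
f=2: 10 faults
f=3: 7 faults
f=4: 6 faults
f=5: 6 faults
f=6: 6 faults
Smallest f with faults ≤ 6 is 4.

4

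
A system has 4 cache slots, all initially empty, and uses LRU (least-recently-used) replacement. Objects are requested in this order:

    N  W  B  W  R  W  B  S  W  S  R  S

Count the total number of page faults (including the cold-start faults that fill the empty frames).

N -> fault, frames (N)
W -> fault, frames (N W)
B -> fault, frames (N W B)
W -> hit
R -> fault, frames (N B W R)
W -> hit
B -> hit
S -> fault, evict N, frames (R W B S)
W -> hit
S -> hit
R -> hit
S -> hit
Page faults: 5.

5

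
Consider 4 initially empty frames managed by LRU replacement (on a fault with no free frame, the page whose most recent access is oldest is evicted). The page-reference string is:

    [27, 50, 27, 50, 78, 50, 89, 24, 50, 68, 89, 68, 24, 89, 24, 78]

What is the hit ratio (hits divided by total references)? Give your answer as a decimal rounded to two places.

0.56

27 -> miss, frames [27]
50 -> miss, frames [27, 50]
27 -> hit
50 -> hit
78 -> miss, frames [27, 50, 78]
50 -> hit
89 -> miss, frames [27, 78, 50, 89]
24 -> miss, evict 27, frames [78, 50, 89, 24]
50 -> hit
68 -> miss, evict 78, frames [89, 24, 50, 68]
89 -> hit
68 -> hit
24 -> hit
89 -> hit
24 -> hit
78 -> miss, evict 50, frames [68, 89, 24, 78]
Hits: 9 of 16 references → 9/16 = 0.5625.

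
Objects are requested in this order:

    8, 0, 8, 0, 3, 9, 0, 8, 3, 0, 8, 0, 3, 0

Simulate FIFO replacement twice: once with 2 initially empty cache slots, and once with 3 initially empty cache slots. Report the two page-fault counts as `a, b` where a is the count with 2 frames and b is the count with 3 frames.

2 frames: F F . . F F F F F F F . F F → 11 faults.
3 frames: F F . . F F . F . F . . F . → 7 faults.
7 < 11: adding a frame reduced faults, as is typical.

11, 7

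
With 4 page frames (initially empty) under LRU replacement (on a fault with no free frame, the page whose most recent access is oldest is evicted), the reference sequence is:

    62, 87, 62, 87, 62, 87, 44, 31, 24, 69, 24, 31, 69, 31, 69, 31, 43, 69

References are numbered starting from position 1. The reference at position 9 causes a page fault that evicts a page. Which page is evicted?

62

pos 1: 62 → fault, frames (62)
pos 2: 87 → fault, frames (62 87)
pos 3: 62 → hit
pos 4: 87 → hit
pos 5: 62 → hit
pos 6: 87 → hit
pos 7: 44 → fault, frames (62 87 44)
pos 8: 31 → fault, frames (62 87 44 31)
pos 9: 24 → fault, evict 62, frames (87 44 31 24)
At position 9, page 62 is evicted.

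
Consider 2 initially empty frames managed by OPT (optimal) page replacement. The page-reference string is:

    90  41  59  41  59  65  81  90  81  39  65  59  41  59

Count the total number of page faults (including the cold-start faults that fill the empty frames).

90: miss, frames (90)
41: miss, frames (90 41)
59: miss, evict 90, frames (41 59)
41: hit
59: hit
65: miss, evict 41, frames (59 65)
81: miss, evict 59, frames (65 81)
90: miss, evict 65, frames (81 90)
81: hit
39: miss, evict 90, frames (81 39)
65: miss, evict 39, frames (81 65)
59: miss, evict 65, frames (81 59)
41: miss, evict 81, frames (59 41)
59: hit
Page faults: 10.

10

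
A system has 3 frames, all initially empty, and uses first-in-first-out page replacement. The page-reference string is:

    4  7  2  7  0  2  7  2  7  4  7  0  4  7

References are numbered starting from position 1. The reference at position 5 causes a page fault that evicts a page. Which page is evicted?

pos 1: 4 -> fault, frames [4]
pos 2: 7 -> fault, frames [4, 7]
pos 3: 2 -> fault, frames [4, 7, 2]
pos 4: 7 -> hit
pos 5: 0 -> fault, evict 4, frames [7, 2, 0]
At position 5, page 4 is evicted.

4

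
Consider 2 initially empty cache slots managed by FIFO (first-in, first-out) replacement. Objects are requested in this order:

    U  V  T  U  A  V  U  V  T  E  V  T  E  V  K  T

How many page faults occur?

15

U -> fault, frames (U)
V -> fault, frames (U V)
T -> fault, evict U, frames (V T)
U -> fault, evict V, frames (T U)
A -> fault, evict T, frames (U A)
V -> fault, evict U, frames (A V)
U -> fault, evict A, frames (V U)
V -> hit
T -> fault, evict V, frames (U T)
E -> fault, evict U, frames (T E)
V -> fault, evict T, frames (E V)
T -> fault, evict E, frames (V T)
E -> fault, evict V, frames (T E)
V -> fault, evict T, frames (E V)
K -> fault, evict E, frames (V K)
T -> fault, evict V, frames (K T)
Page faults: 15.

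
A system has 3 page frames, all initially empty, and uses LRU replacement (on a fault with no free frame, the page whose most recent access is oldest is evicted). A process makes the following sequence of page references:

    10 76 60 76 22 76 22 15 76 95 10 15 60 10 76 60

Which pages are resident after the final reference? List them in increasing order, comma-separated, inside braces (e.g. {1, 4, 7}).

10 → miss, frames (10)
76 → miss, frames (10 76)
60 → miss, frames (10 76 60)
76 → hit
22 → miss, evict 10, frames (60 76 22)
76 → hit
22 → hit
15 → miss, evict 60, frames (76 22 15)
76 → hit
95 → miss, evict 22, frames (15 76 95)
10 → miss, evict 15, frames (76 95 10)
15 → miss, evict 76, frames (95 10 15)
60 → miss, evict 95, frames (10 15 60)
10 → hit
76 → miss, evict 15, frames (60 10 76)
60 → hit

{10, 60, 76}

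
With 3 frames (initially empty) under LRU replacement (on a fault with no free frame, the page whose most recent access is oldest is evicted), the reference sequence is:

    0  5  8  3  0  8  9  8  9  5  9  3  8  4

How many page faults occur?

10

0 → miss, frames (0)
5 → miss, frames (0 5)
8 → miss, frames (0 5 8)
3 → miss, evict 0, frames (5 8 3)
0 → miss, evict 5, frames (8 3 0)
8 → hit
9 → miss, evict 3, frames (0 8 9)
8 → hit
9 → hit
5 → miss, evict 0, frames (8 9 5)
9 → hit
3 → miss, evict 8, frames (5 9 3)
8 → miss, evict 5, frames (9 3 8)
4 → miss, evict 9, frames (3 8 4)
Page faults: 10.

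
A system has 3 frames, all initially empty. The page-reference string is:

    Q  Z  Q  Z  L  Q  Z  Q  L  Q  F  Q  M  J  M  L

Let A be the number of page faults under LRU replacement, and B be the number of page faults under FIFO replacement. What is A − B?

Under LRU: F F . . F . . . . . F . F F . F → 7 faults.
Under FIFO: F F . . F . . . . . F F F F . F → 8 faults.
A − B = 7 − 8 = -1.

-1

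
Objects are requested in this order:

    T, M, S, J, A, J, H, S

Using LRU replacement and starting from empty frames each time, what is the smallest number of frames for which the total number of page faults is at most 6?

f=1: 8 faults
f=2: 7 faults
f=3: 7 faults
f=4: 6 faults
f=5: 6 faults
f=6: 6 faults
Smallest f with faults ≤ 6 is 4.

4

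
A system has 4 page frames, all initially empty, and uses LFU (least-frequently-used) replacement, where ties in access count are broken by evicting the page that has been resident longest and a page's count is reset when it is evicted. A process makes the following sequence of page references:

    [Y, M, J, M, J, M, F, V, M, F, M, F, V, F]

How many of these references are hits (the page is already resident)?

Y: fault, frames {Y}
M: fault, frames {Y,M}
J: fault, frames {Y,M,J}
M: hit
J: hit
M: hit
F: fault, frames {Y,M,J,F}
V: fault, evict Y, frames {M,J,F,V}
M: hit
F: hit
M: hit
F: hit
V: hit
F: hit
Hits: 9.

9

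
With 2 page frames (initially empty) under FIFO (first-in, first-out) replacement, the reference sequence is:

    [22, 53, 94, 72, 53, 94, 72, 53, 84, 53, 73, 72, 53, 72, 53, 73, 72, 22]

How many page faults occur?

22 -> miss, frames (22)
53 -> miss, frames (22 53)
94 -> miss, evict 22, frames (53 94)
72 -> miss, evict 53, frames (94 72)
53 -> miss, evict 94, frames (72 53)
94 -> miss, evict 72, frames (53 94)
72 -> miss, evict 53, frames (94 72)
53 -> miss, evict 94, frames (72 53)
84 -> miss, evict 72, frames (53 84)
53 -> hit
73 -> miss, evict 53, frames (84 73)
72 -> miss, evict 84, frames (73 72)
53 -> miss, evict 73, frames (72 53)
72 -> hit
53 -> hit
73 -> miss, evict 72, frames (53 73)
72 -> miss, evict 53, frames (73 72)
22 -> miss, evict 73, frames (72 22)
Page faults: 15.

15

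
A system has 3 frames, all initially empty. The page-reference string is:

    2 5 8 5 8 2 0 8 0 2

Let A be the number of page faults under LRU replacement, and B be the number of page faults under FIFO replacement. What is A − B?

Under LRU: F F F . . . F . . . → 4 faults.
Under FIFO: F F F . . . F . . F → 5 faults.
A − B = 4 − 5 = -1.

-1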